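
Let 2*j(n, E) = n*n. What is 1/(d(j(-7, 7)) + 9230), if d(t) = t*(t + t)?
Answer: 2/20861 ≈ 9.5873e-5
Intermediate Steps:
j(n, E) = n**2/2 (j(n, E) = (n*n)/2 = n**2/2)
d(t) = 2*t**2 (d(t) = t*(2*t) = 2*t**2)
1/(d(j(-7, 7)) + 9230) = 1/(2*((1/2)*(-7)**2)**2 + 9230) = 1/(2*((1/2)*49)**2 + 9230) = 1/(2*(49/2)**2 + 9230) = 1/(2*(2401/4) + 9230) = 1/(2401/2 + 9230) = 1/(20861/2) = 2/20861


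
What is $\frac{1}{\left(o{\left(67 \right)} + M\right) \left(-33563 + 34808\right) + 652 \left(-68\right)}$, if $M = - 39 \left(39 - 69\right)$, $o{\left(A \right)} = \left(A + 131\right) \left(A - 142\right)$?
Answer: $- \frac{1}{17075936} \approx -5.8562 \cdot 10^{-8}$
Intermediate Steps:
$o{\left(A \right)} = \left(-142 + A\right) \left(131 + A\right)$ ($o{\left(A \right)} = \left(131 + A\right) \left(-142 + A\right) = \left(-142 + A\right) \left(131 + A\right)$)
$M = 1170$ ($M = - 39 \left(39 - 69\right) = \left(-39\right) \left(-30\right) = 1170$)
$\frac{1}{\left(o{\left(67 \right)} + M\right) \left(-33563 + 34808\right) + 652 \left(-68\right)} = \frac{1}{\left(\left(-18602 + 67^{2} - 737\right) + 1170\right) \left(-33563 + 34808\right) + 652 \left(-68\right)} = \frac{1}{\left(\left(-18602 + 4489 - 737\right) + 1170\right) 1245 - 44336} = \frac{1}{\left(-14850 + 1170\right) 1245 - 44336} = \frac{1}{\left(-13680\right) 1245 - 44336} = \frac{1}{-17031600 - 44336} = \frac{1}{-17075936} = - \frac{1}{17075936}$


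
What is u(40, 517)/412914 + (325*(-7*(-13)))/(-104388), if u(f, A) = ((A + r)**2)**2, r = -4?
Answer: 1204947301394353/7183877772 ≈ 1.6773e+5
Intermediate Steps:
u(f, A) = (-4 + A)**4 (u(f, A) = ((A - 4)**2)**2 = ((-4 + A)**2)**2 = (-4 + A)**4)
u(40, 517)/412914 + (325*(-7*(-13)))/(-104388) = (-4 + 517)**4/412914 + (325*(-7*(-13)))/(-104388) = 513**4*(1/412914) + (325*91)*(-1/104388) = 69257922561*(1/412914) + 29575*(-1/104388) = 23085974187/137638 - 29575/104388 = 1204947301394353/7183877772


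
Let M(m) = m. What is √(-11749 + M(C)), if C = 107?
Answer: I*√11642 ≈ 107.9*I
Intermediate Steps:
√(-11749 + M(C)) = √(-11749 + 107) = √(-11642) = I*√11642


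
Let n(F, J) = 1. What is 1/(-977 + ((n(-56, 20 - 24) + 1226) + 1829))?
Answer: 1/2079 ≈ 0.00048100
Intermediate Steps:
1/(-977 + ((n(-56, 20 - 24) + 1226) + 1829)) = 1/(-977 + ((1 + 1226) + 1829)) = 1/(-977 + (1227 + 1829)) = 1/(-977 + 3056) = 1/2079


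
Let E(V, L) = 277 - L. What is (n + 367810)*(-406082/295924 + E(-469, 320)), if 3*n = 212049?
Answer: -2878885011651/147962 ≈ -1.9457e+7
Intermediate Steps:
n = 70683 (n = (1/3)*212049 = 70683)
(n + 367810)*(-406082/295924 + E(-469, 320)) = (70683 + 367810)*(-406082/295924 + (277 - 1*320)) = 438493*(-406082*1/295924 + (277 - 320)) = 438493*(-203041/147962 - 43) = 438493*(-6565407/147962) = -2878885011651/147962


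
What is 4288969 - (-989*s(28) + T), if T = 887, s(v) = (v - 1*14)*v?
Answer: 4675770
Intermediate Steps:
s(v) = v*(-14 + v) (s(v) = (v - 14)*v = (-14 + v)*v = v*(-14 + v))
4288969 - (-989*s(28) + T) = 4288969 - (-27692*(-14 + 28) + 887) = 4288969 - (-27692*14 + 887) = 4288969 - (-989*392 + 887) = 4288969 - (-387688 + 887) = 4288969 - 1*(-386801) = 4288969 + 386801 = 4675770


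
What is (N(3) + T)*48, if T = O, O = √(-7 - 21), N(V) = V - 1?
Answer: 96 + 96*I*√7 ≈ 96.0 + 253.99*I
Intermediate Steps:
N(V) = -1 + V
O = 2*I*√7 (O = √(-28) = 2*I*√7 ≈ 5.2915*I)
T = 2*I*√7 ≈ 5.2915*I
(N(3) + T)*48 = ((-1 + 3) + 2*I*√7)*48 = (2 + 2*I*√7)*48 = 96 + 96*I*√7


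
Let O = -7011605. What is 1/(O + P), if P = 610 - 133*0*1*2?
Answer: -1/7010995 ≈ -1.4263e-7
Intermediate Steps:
P = 610 (P = 610 - 0*2 = 610 - 133*0 = 610 + 0 = 610)
1/(O + P) = 1/(-7011605 + 610) = 1/(-7010995) = -1/7010995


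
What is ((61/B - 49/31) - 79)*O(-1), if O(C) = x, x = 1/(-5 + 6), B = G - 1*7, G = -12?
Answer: -49353/589 ≈ -83.791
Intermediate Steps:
B = -19 (B = -12 - 1*7 = -12 - 7 = -19)
x = 1 (x = 1/1 = 1)
O(C) = 1
((61/B - 49/31) - 79)*O(-1) = ((61/(-19) - 49/31) - 79)*1 = ((61*(-1/19) - 49*1/31) - 79)*1 = ((-61/19 - 49/31) - 79)*1 = (-2822/589 - 79)*1 = -49353/589*1 = -49353/589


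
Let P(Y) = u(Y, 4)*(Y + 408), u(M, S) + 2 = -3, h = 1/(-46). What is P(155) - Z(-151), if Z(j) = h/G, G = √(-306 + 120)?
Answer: -2815 - I*√186/8556 ≈ -2815.0 - 0.001594*I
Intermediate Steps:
h = -1/46 ≈ -0.021739
G = I*√186 (G = √(-186) = I*√186 ≈ 13.638*I)
u(M, S) = -5 (u(M, S) = -2 - 3 = -5)
Z(j) = I*√186/8556 (Z(j) = -(-I*√186/186)/46 = -(-1)*I*√186/8556 = I*√186/8556)
P(Y) = -2040 - 5*Y (P(Y) = -5*(Y + 408) = -5*(408 + Y) = -2040 - 5*Y)
P(155) - Z(-151) = (-2040 - 5*155) - I*√186/8556 = (-2040 - 775) - I*√186/8556 = -2815 - I*√186/8556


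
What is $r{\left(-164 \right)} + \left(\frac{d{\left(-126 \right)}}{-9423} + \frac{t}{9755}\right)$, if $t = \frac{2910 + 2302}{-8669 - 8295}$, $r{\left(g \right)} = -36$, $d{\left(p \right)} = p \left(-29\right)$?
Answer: $- \frac{1576152007831}{43315389885} \approx -36.388$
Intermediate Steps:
$d{\left(p \right)} = - 29 p$
$t = - \frac{1303}{4241}$ ($t = \frac{5212}{-16964} = 5212 \left(- \frac{1}{16964}\right) = - \frac{1303}{4241} \approx -0.30724$)
$r{\left(-164 \right)} + \left(\frac{d{\left(-126 \right)}}{-9423} + \frac{t}{9755}\right) = -36 + \left(\frac{\left(-29\right) \left(-126\right)}{-9423} - \frac{1303}{4241 \cdot 9755}\right) = -36 + \left(3654 \left(- \frac{1}{9423}\right) - \frac{1303}{41370955}\right) = -36 - \frac{16797971971}{43315389885} = - \frac{1576152007831}{43315389885}$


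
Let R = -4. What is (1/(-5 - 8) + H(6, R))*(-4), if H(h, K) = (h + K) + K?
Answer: 108/13 ≈ 8.3077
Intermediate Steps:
H(h, K) = h + 2*K (H(h, K) = (K + h) + K = h + 2*K)
(1/(-5 - 8) + H(6, R))*(-4) = (1/(-5 - 8) + (6 + 2*(-4)))*(-4) = (1/(-13) + (6 - 8))*(-4) = (-1/13 - 2)*(-4) = -27/13*(-4) = 108/13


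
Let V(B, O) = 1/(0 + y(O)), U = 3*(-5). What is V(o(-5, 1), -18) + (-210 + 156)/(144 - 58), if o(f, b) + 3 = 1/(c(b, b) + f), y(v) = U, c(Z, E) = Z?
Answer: -448/645 ≈ -0.69457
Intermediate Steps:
U = -15
y(v) = -15
o(f, b) = -3 + 1/(b + f)
V(B, O) = -1/15 (V(B, O) = 1/(0 - 15) = 1/(-15) = -1/15)
V(o(-5, 1), -18) + (-210 + 156)/(144 - 58) = -1/15 + (-210 + 156)/(144 - 58) = -1/15 - 54/86 = -1/15 - 54*1/86 = -1/15 - 27/43 = -448/645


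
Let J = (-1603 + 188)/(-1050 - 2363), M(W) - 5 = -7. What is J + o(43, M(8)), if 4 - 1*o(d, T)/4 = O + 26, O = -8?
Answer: -189713/3413 ≈ -55.585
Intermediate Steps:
M(W) = -2 (M(W) = 5 - 7 = -2)
o(d, T) = -56 (o(d, T) = 16 - 4*(-8 + 26) = 16 - 4*18 = 16 - 72 = -56)
J = 1415/3413 (J = -1415/(-3413) = -1415*(-1/3413) = 1415/3413 ≈ 0.41459)
J + o(43, M(8)) = 1415/3413 - 56 = -189713/3413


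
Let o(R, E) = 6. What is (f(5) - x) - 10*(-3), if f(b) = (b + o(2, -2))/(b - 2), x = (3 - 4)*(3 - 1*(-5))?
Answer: 125/3 ≈ 41.667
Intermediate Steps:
x = -8 (x = -(3 + 5) = -1*8 = -8)
f(b) = (6 + b)/(-2 + b) (f(b) = (b + 6)/(b - 2) = (6 + b)/(-2 + b))
(f(5) - x) - 10*(-3) = ((6 + 5)/(-2 + 5) - 1*(-8)) - 10*(-3) = (11/3 + 8) + 30 = 35/3 + 30 = 125/3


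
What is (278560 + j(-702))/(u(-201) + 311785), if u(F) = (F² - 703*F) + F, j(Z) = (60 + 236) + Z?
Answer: 139077/246644 ≈ 0.56388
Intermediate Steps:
j(Z) = 296 + Z
u(F) = F² - 702*F
(278560 + j(-702))/(u(-201) + 311785) = (278560 + (296 - 702))/(-201*(-702 - 201) + 311785) = (278560 - 406)/(-201*(-903) + 311785) = 278154/(181503 + 311785) = 278154/493288 = 278154*(1/493288) = 139077/246644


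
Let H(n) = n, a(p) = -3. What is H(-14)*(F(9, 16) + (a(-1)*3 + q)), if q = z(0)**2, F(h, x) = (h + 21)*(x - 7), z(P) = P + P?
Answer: -3654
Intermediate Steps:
z(P) = 2*P
F(h, x) = (-7 + x)*(21 + h) (F(h, x) = (21 + h)*(-7 + x) = (-7 + x)*(21 + h))
q = 0 (q = (2*0)**2 = 0**2 = 0)
H(-14)*(F(9, 16) + (a(-1)*3 + q)) = -14*((-147 - 7*9 + 21*16 + 9*16) + (-3*3 + 0)) = -14*((-147 - 63 + 336 + 144) + (-9 + 0)) = -14*(270 - 9) = -14*261 = -3654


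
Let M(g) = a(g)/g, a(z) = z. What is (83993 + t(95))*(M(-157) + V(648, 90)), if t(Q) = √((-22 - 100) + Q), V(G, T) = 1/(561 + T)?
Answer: 7823348/93 + 652*I*√3/217 ≈ 84122.0 + 5.2041*I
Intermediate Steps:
t(Q) = √(-122 + Q)
M(g) = 1 (M(g) = g/g = 1)
(83993 + t(95))*(M(-157) + V(648, 90)) = (83993 + √(-122 + 95))*(1 + 1/(561 + 90)) = (83993 + √(-27))*(1 + 1/651) = (83993 + 3*I*√3)*(1 + 1/651) = (83993 + 3*I*√3)*(652/651) = 7823348/93 + 652*I*√3/217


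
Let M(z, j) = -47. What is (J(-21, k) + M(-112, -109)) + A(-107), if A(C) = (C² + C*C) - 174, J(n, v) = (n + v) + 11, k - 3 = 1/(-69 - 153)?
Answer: 5032739/222 ≈ 22670.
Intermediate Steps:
k = 665/222 (k = 3 + 1/(-69 - 153) = 3 + 1/(-222) = 3 - 1/222 = 665/222 ≈ 2.9955)
J(n, v) = 11 + n + v
A(C) = -174 + 2*C² (A(C) = (C² + C²) - 174 = 2*C² - 174 = -174 + 2*C²)
(J(-21, k) + M(-112, -109)) + A(-107) = ((11 - 21 + 665/222) - 47) + (-174 + 2*(-107)²) = (-1555/222 - 47) + (-174 + 2*11449) = -11989/222 + (-174 + 22898) = -11989/222 + 22724 = 5032739/222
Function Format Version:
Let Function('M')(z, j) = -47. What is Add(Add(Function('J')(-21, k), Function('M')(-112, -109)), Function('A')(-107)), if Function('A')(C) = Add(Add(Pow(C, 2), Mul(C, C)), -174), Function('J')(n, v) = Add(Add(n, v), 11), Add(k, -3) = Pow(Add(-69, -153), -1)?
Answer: Rational(5032739, 222) ≈ 22670.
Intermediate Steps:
k = Rational(665, 222) (k = Add(3, Pow(Add(-69, -153), -1)) = Add(3, Pow(-222, -1)) = Add(3, Rational(-1, 222)) = Rational(665, 222) ≈ 2.9955)
Function('J')(n, v) = Add(11, n, v)
Function('A')(C) = Add(-174, Mul(2, Pow(C, 2))) (Function('A')(C) = Add(Add(Pow(C, 2), Pow(C, 2)), -174) = Add(Mul(2, Pow(C, 2)), -174) = Add(-174, Mul(2, Pow(C, 2))))
Add(Add(Function('J')(-21, k), Function('M')(-112, -109)), Function('A')(-107)) = Add(Add(Add(11, -21, Rational(665, 222)), -47), Add(-174, Mul(2, Pow(-107, 2)))) = Add(Add(Rational(-1555, 222), -47), Add(-174, Mul(2, 11449))) = Add(Rational(-11989, 222), Add(-174, 22898)) = Add(Rational(-11989, 222), 22724) = Rational(5032739, 222)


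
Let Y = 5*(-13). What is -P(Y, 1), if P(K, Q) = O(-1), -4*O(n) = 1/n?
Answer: -1/4 ≈ -0.25000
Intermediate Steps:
O(n) = -1/(4*n)
Y = -65
P(K, Q) = 1/4 (P(K, Q) = -1/4/(-1) = -1/4*(-1) = 1/4)
-P(Y, 1) = -1*1/4 = -1/4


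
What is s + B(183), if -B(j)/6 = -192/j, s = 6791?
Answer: 414635/61 ≈ 6797.3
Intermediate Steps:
B(j) = 1152/j (B(j) = -(-1152)/j = 1152/j)
s + B(183) = 6791 + 1152/183 = 6791 + 1152*(1/183) = 6791 + 384/61 = 414635/61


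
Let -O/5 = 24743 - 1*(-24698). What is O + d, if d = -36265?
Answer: -283470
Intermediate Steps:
O = -247205 (O = -5*(24743 - 1*(-24698)) = -5*(24743 + 24698) = -5*49441 = -247205)
O + d = -247205 - 36265 = -283470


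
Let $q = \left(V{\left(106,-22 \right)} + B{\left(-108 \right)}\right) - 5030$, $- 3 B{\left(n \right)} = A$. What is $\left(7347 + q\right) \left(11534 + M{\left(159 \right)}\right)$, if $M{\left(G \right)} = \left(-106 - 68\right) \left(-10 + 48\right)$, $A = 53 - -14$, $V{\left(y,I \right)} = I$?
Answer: $\frac{33558196}{3} \approx 1.1186 \cdot 10^{7}$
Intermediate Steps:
$A = 67$ ($A = 53 + 14 = 67$)
$B{\left(n \right)} = - \frac{67}{3}$ ($B{\left(n \right)} = \left(- \frac{1}{3}\right) 67 = - \frac{67}{3}$)
$M{\left(G \right)} = -6612$ ($M{\left(G \right)} = \left(-174\right) 38 = -6612$)
$q = - \frac{15223}{3}$ ($q = \left(-22 - \frac{67}{3}\right) - 5030 = - \frac{133}{3} - 5030 = - \frac{15223}{3} \approx -5074.3$)
$\left(7347 + q\right) \left(11534 + M{\left(159 \right)}\right) = \left(7347 - \frac{15223}{3}\right) \left(11534 - 6612\right) = \frac{6818}{3} \cdot 4922 = \frac{33558196}{3}$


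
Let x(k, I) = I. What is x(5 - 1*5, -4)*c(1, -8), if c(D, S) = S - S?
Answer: 0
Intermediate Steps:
c(D, S) = 0
x(5 - 1*5, -4)*c(1, -8) = -4*0 = 0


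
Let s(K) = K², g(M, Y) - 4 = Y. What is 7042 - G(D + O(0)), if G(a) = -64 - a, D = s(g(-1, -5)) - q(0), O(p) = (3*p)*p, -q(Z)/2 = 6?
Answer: 7119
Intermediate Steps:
g(M, Y) = 4 + Y
q(Z) = -12 (q(Z) = -2*6 = -12)
O(p) = 3*p²
D = 13 (D = (4 - 5)² - 1*(-12) = (-1)² + 12 = 1 + 12 = 13)
7042 - G(D + O(0)) = 7042 - (-64 - (13 + 3*0²)) = 7042 - (-64 - (13 + 3*0)) = 7042 - (-64 - (13 + 0)) = 7042 - (-64 - 1*13) = 7042 - (-64 - 13) = 7042 - 1*(-77) = 7042 + 77 = 7119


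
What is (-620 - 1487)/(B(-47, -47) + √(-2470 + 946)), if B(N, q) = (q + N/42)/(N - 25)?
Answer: -12876938928/13940418265 + 38535243264*I*√381/13940418265 ≈ -0.92371 + 53.957*I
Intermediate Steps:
B(N, q) = (q + N/42)/(-25 + N) (B(N, q) = (q + N*(1/42))/(-25 + N) = (q + N/42)/(-25 + N))
(-620 - 1487)/(B(-47, -47) + √(-2470 + 946)) = (-620 - 1487)/((-47 + (1/42)*(-47))/(-25 - 47) + √(-2470 + 946)) = -2107/((-47 - 47/42)/(-72) + √(-1524)) = -2107/(-1/72*(-2021/42) + 2*I*√381) = -2107/(2021/3024 + 2*I*√381)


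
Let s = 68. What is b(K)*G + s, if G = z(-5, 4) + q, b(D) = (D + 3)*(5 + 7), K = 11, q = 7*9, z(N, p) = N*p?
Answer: 7292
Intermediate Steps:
q = 63
b(D) = 36 + 12*D (b(D) = (3 + D)*12 = 36 + 12*D)
G = 43 (G = -5*4 + 63 = -20 + 63 = 43)
b(K)*G + s = (36 + 12*11)*43 + 68 = (36 + 132)*43 + 68 = 168*43 + 68 = 7224 + 68 = 7292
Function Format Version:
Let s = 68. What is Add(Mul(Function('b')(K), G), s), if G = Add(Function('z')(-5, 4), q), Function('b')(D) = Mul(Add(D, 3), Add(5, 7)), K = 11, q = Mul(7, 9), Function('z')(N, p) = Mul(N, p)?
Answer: 7292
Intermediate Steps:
q = 63
Function('b')(D) = Add(36, Mul(12, D)) (Function('b')(D) = Mul(Add(3, D), 12) = Add(36, Mul(12, D)))
G = 43 (G = Add(Mul(-5, 4), 63) = Add(-20, 63) = 43)
Add(Mul(Function('b')(K), G), s) = Add(Mul(Add(36, Mul(12, 11)), 43), 68) = Add(Mul(Add(36, 132), 43), 68) = Add(Mul(168, 43), 68) = Add(7224, 68) = 7292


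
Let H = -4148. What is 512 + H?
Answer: -3636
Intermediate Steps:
512 + H = 512 - 4148 = -3636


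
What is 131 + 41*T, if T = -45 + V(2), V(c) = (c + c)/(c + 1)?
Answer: -4978/3 ≈ -1659.3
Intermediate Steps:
V(c) = 2*c/(1 + c) (V(c) = (2*c)/(1 + c) = 2*c/(1 + c))
T = -131/3 (T = -45 + 2*2/(1 + 2) = -45 + 2*2/3 = -45 + 2*2*(1/3) = -45 + 4/3 = -131/3 ≈ -43.667)
131 + 41*T = 131 + 41*(-131/3) = 131 - 5371/3 = -4978/3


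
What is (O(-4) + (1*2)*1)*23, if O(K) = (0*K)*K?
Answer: 46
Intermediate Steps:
O(K) = 0 (O(K) = 0*K = 0)
(O(-4) + (1*2)*1)*23 = (0 + (1*2)*1)*23 = (0 + 2*1)*23 = (0 + 2)*23 = 2*23 = 46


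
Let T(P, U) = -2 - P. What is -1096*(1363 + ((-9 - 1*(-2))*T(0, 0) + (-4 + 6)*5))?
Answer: -1520152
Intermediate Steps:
-1096*(1363 + ((-9 - 1*(-2))*T(0, 0) + (-4 + 6)*5)) = -1096*(1363 + ((-9 - 1*(-2))*(-2 - 1*0) + (-4 + 6)*5)) = -1096*(1363 + ((-9 + 2)*(-2 + 0) + 2*5)) = -1096*(1363 + (-7*(-2) + 10)) = -1096*(1363 + (14 + 10)) = -1096*(1363 + 24) = -1096*1387 = -1520152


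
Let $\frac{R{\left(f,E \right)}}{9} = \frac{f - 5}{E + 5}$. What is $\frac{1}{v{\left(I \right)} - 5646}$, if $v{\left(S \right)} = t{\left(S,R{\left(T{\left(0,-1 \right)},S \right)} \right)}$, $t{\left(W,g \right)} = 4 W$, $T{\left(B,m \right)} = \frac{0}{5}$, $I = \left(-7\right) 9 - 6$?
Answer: $- \frac{1}{5922} \approx -0.00016886$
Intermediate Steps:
$I = -69$ ($I = -63 - 6 = -69$)
$T{\left(B,m \right)} = 0$ ($T{\left(B,m \right)} = 0 \cdot \frac{1}{5} = 0$)
$R{\left(f,E \right)} = \frac{9 \left(-5 + f\right)}{5 + E}$ ($R{\left(f,E \right)} = 9 \frac{f - 5}{E + 5} = 9 \frac{-5 + f}{5 + E} = \frac{9 \left(-5 + f\right)}{5 + E}$)
$v{\left(S \right)} = 4 S$
$\frac{1}{v{\left(I \right)} - 5646} = \frac{1}{4 \left(-69\right) - 5646} = \frac{1}{-276 - 5646} = \frac{1}{-5922} = - \frac{1}{5922}$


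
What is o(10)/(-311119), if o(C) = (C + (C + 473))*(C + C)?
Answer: -9860/311119 ≈ -0.031692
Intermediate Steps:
o(C) = 2*C*(473 + 2*C) (o(C) = (C + (473 + C))*(2*C) = (473 + 2*C)*(2*C) = 2*C*(473 + 2*C))
o(10)/(-311119) = (2*10*(473 + 2*10))/(-311119) = (2*10*(473 + 20))*(-1/311119) = (2*10*493)*(-1/311119) = 9860*(-1/311119) = -9860/311119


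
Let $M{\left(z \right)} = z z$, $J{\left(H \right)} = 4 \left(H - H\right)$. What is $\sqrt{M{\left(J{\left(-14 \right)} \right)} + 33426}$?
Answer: $3 \sqrt{3714} \approx 182.83$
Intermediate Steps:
$J{\left(H \right)} = 0$ ($J{\left(H \right)} = 4 \cdot 0 = 0$)
$M{\left(z \right)} = z^{2}$
$\sqrt{M{\left(J{\left(-14 \right)} \right)} + 33426} = \sqrt{0^{2} + 33426} = \sqrt{0 + 33426} = \sqrt{33426} = 3 \sqrt{3714}$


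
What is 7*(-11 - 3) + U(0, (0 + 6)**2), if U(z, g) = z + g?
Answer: -62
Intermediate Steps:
U(z, g) = g + z
7*(-11 - 3) + U(0, (0 + 6)**2) = 7*(-11 - 3) + ((0 + 6)**2 + 0) = 7*(-14) + (6**2 + 0) = -98 + (36 + 0) = -98 + 36 = -62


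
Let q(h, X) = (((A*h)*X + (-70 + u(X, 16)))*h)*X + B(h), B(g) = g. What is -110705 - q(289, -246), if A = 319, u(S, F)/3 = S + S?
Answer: -1612449853002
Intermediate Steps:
u(S, F) = 6*S (u(S, F) = 3*(S + S) = 3*(2*S) = 6*S)
q(h, X) = h + X*h*(-70 + 6*X + 319*X*h) (q(h, X) = (((319*h)*X + (-70 + 6*X))*h)*X + h = ((319*X*h + (-70 + 6*X))*h)*X + h = ((-70 + 6*X + 319*X*h)*h)*X + h = (h*(-70 + 6*X + 319*X*h))*X + h = X*h*(-70 + 6*X + 319*X*h) + h = h + X*h*(-70 + 6*X + 319*X*h))
-110705 - q(289, -246) = -110705 - 289*(1 - 70*(-246) + 6*(-246)**2 + 319*289*(-246)**2) = -110705 - 289*(1 + 17220 + 6*60516 + 319*289*60516) = -110705 - 289*(1 + 17220 + 363096 + 5579030556) = -110705 - 289*5579410873 = -110705 - 1*1612449742297 = -110705 - 1612449742297 = -1612449853002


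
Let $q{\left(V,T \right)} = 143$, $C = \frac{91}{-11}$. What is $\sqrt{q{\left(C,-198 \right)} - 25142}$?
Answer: $i \sqrt{24999} \approx 158.11 i$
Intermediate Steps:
$C = - \frac{91}{11}$ ($C = 91 \left(- \frac{1}{11}\right) = - \frac{91}{11} \approx -8.2727$)
$\sqrt{q{\left(C,-198 \right)} - 25142} = \sqrt{143 - 25142} = \sqrt{-24999} = i \sqrt{24999}$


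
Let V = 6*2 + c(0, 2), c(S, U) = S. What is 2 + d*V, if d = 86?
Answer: 1034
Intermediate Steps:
V = 12 (V = 6*2 + 0 = 12 + 0 = 12)
2 + d*V = 2 + 86*12 = 2 + 1032 = 1034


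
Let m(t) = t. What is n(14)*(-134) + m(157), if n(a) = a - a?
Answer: 157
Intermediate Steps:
n(a) = 0
n(14)*(-134) + m(157) = 0*(-134) + 157 = 0 + 157 = 157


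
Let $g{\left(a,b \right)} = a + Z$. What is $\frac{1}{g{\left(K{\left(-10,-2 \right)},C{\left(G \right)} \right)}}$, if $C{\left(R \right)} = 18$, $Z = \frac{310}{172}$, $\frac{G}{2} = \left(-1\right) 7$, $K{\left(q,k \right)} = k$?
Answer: $- \frac{86}{17} \approx -5.0588$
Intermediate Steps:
$G = -14$ ($G = 2 \left(\left(-1\right) 7\right) = 2 \left(-7\right) = -14$)
$Z = \frac{155}{86}$ ($Z = 310 \cdot \frac{1}{172} = \frac{155}{86} \approx 1.8023$)
$g{\left(a,b \right)} = \frac{155}{86} + a$ ($g{\left(a,b \right)} = a + \frac{155}{86} = \frac{155}{86} + a$)
$\frac{1}{g{\left(K{\left(-10,-2 \right)},C{\left(G \right)} \right)}} = \frac{1}{\frac{155}{86} - 2} = \frac{1}{- \frac{17}{86}} = - \frac{86}{17}$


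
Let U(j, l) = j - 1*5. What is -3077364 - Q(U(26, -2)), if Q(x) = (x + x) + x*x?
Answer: -3077847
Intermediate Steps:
U(j, l) = -5 + j (U(j, l) = j - 5 = -5 + j)
Q(x) = x² + 2*x (Q(x) = 2*x + x² = x² + 2*x)
-3077364 - Q(U(26, -2)) = -3077364 - (-5 + 26)*(2 + (-5 + 26)) = -3077364 - 21*(2 + 21) = -3077364 - 21*23 = -3077364 - 1*483 = -3077364 - 483 = -3077847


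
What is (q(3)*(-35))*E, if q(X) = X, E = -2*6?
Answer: 1260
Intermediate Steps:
E = -12
(q(3)*(-35))*E = (3*(-35))*(-12) = -105*(-12) = 1260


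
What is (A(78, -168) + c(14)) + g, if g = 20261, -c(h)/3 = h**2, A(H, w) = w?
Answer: 19505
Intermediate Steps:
c(h) = -3*h**2
(A(78, -168) + c(14)) + g = (-168 - 3*14**2) + 20261 = (-168 - 3*196) + 20261 = (-168 - 588) + 20261 = -756 + 20261 = 19505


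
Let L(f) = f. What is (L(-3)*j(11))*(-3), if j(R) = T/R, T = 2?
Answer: 18/11 ≈ 1.6364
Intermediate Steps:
j(R) = 2/R
(L(-3)*j(11))*(-3) = -6/11*(-3) = 18/11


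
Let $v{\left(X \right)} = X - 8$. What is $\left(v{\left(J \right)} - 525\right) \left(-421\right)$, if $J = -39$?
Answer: $240812$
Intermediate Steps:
$v{\left(X \right)} = -8 + X$ ($v{\left(X \right)} = X - 8 = -8 + X$)
$\left(v{\left(J \right)} - 525\right) \left(-421\right) = \left(\left(-8 - 39\right) - 525\right) \left(-421\right) = \left(-47 - 525\right) \left(-421\right) = \left(-572\right) \left(-421\right) = 240812$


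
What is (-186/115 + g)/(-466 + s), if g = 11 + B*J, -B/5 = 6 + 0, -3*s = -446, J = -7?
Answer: -75687/109480 ≈ -0.69133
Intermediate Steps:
s = 446/3 (s = -⅓*(-446) = 446/3 ≈ 148.67)
B = -30 (B = -5*(6 + 0) = -5*6 = -30)
g = 221 (g = 11 - 30*(-7) = 11 + 210 = 221)
(-186/115 + g)/(-466 + s) = (-186/115 + 221)/(-466 + 446/3) = (-186*1/115 + 221)/(-952/3) = (-186/115 + 221)*(-3/952) = (25229/115)*(-3/952) = -75687/109480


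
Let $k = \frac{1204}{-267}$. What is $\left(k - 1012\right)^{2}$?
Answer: $\frac{73662302464}{71289} \approx 1.0333 \cdot 10^{6}$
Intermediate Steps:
$k = - \frac{1204}{267}$ ($k = 1204 \left(- \frac{1}{267}\right) = - \frac{1204}{267} \approx -4.5094$)
$\left(k - 1012\right)^{2} = \left(- \frac{1204}{267} - 1012\right)^{2} = \left(- \frac{271408}{267}\right)^{2} = \frac{73662302464}{71289}$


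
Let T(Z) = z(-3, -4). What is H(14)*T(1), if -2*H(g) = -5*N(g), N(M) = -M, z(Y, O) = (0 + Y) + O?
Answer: 245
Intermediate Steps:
z(Y, O) = O + Y (z(Y, O) = Y + O = O + Y)
T(Z) = -7 (T(Z) = -4 - 3 = -7)
H(g) = -5*g/2 (H(g) = -(-5)*(-g)/2 = -5*g/2)
H(14)*T(1) = -5/2*14*(-7) = -35*(-7) = 245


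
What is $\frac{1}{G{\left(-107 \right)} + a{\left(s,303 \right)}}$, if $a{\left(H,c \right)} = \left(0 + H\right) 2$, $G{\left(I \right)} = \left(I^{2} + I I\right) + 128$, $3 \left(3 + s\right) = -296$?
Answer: $\frac{3}{68468} \approx 4.3816 \cdot 10^{-5}$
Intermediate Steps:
$s = - \frac{305}{3}$ ($s = -3 + \frac{1}{3} \left(-296\right) = -3 - \frac{296}{3} = - \frac{305}{3} \approx -101.67$)
$G{\left(I \right)} = 128 + 2 I^{2}$ ($G{\left(I \right)} = \left(I^{2} + I^{2}\right) + 128 = 2 I^{2} + 128 = 128 + 2 I^{2}$)
$a{\left(H,c \right)} = 2 H$ ($a{\left(H,c \right)} = H 2 = 2 H$)
$\frac{1}{G{\left(-107 \right)} + a{\left(s,303 \right)}} = \frac{1}{\left(128 + 2 \left(-107\right)^{2}\right) + 2 \left(- \frac{305}{3}\right)} = \frac{1}{\left(128 + 2 \cdot 11449\right) - \frac{610}{3}} = \frac{1}{\left(128 + 22898\right) - \frac{610}{3}} = \frac{1}{23026 - \frac{610}{3}} = \frac{1}{\frac{68468}{3}} = \frac{3}{68468}$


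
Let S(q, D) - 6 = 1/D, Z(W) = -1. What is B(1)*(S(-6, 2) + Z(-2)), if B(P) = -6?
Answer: -33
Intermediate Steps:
S(q, D) = 6 + 1/D
B(1)*(S(-6, 2) + Z(-2)) = -6*((6 + 1/2) - 1) = -6*(13/2 - 1) = -6*11/2 = -33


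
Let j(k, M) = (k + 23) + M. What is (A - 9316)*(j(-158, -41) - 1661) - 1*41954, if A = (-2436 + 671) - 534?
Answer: 21294801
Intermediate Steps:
A = -2299 (A = -1765 - 534 = -2299)
j(k, M) = 23 + M + k (j(k, M) = (23 + k) + M = 23 + M + k)
(A - 9316)*(j(-158, -41) - 1661) - 1*41954 = (-2299 - 9316)*((23 - 41 - 158) - 1661) - 1*41954 = -11615*(-176 - 1661) - 41954 = -11615*(-1837) - 41954 = 21336755 - 41954 = 21294801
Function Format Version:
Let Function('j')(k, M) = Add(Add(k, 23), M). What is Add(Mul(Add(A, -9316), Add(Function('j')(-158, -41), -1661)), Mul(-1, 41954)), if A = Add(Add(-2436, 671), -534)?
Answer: 21294801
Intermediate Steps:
A = -2299 (A = Add(-1765, -534) = -2299)
Function('j')(k, M) = Add(23, M, k) (Function('j')(k, M) = Add(Add(23, k), M) = Add(23, M, k))
Add(Mul(Add(A, -9316), Add(Function('j')(-158, -41), -1661)), Mul(-1, 41954)) = Add(Mul(Add(-2299, -9316), Add(Add(23, -41, -158), -1661)), Mul(-1, 41954)) = Add(Mul(-11615, Add(-176, -1661)), -41954) = Add(Mul(-11615, -1837), -41954) = Add(21336755, -41954) = 21294801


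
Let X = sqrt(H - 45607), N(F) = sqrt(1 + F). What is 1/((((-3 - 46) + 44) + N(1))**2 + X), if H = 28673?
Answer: 1/((-5 + sqrt(2))**2 + I*sqrt(16934)) ≈ 0.00075195 - 0.0076103*I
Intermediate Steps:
X = I*sqrt(16934) (X = sqrt(28673 - 45607) = sqrt(-16934) = I*sqrt(16934) ≈ 130.13*I)
1/((((-3 - 46) + 44) + N(1))**2 + X) = 1/((((-3 - 46) + 44) + sqrt(1 + 1))**2 + I*sqrt(16934)) = 1/(((-49 + 44) + sqrt(2))**2 + I*sqrt(16934)) = 1/((-5 + sqrt(2))**2 + I*sqrt(16934))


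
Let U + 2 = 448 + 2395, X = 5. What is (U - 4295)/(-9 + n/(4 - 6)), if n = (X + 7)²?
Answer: 1454/81 ≈ 17.951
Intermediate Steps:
n = 144 (n = (5 + 7)² = 12² = 144)
U = 2841 (U = -2 + (448 + 2395) = -2 + 2843 = 2841)
(U - 4295)/(-9 + n/(4 - 6)) = (2841 - 4295)/(-9 + 144/(4 - 6)) = -1454/(-9 + 144/(-2)) = -1454/(-9 - ½*144) = -1454/(-9 - 72) = -1454/(-81) = -1454*(-1/81) = 1454/81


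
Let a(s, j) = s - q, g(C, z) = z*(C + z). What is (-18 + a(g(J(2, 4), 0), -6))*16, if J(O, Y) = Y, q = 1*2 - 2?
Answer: -288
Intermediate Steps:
q = 0 (q = 2 - 2 = 0)
a(s, j) = s (a(s, j) = s - 1*0 = s + 0 = s)
(-18 + a(g(J(2, 4), 0), -6))*16 = (-18 + 0*(4 + 0))*16 = (-18 + 0*4)*16 = (-18 + 0)*16 = -18*16 = -288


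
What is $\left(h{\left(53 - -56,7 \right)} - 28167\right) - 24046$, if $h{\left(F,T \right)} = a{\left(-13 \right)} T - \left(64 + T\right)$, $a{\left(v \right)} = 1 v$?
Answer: $-52375$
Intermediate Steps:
$a{\left(v \right)} = v$
$h{\left(F,T \right)} = -64 - 14 T$ ($h{\left(F,T \right)} = - 13 T - \left(64 + T\right) = -64 - 14 T$)
$\left(h{\left(53 - -56,7 \right)} - 28167\right) - 24046 = \left(\left(-64 - 98\right) - 28167\right) - 24046 = \left(-162 - 28167\right) - 24046 = -28329 - 24046 = -52375$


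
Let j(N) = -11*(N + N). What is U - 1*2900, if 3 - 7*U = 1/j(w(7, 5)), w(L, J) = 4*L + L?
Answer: -15628689/5390 ≈ -2899.6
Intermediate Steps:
w(L, J) = 5*L
j(N) = -22*N
U = 2311/5390 (U = 3/7 - 1/(7*((-110*7))) = 3/7 - 1/(7*((-22*35))) = 3/7 - ⅐/(-770) = 3/7 - ⅐*(-1/770) = 3/7 + 1/5390 = 2311/5390 ≈ 0.42876)
U - 1*2900 = 2311/5390 - 1*2900 = 2311/5390 - 2900 = -15628689/5390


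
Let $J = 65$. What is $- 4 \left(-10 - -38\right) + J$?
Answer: $-47$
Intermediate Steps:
$- 4 \left(-10 - -38\right) + J = - 4 \left(-10 - -38\right) + 65 = - 4 \left(-10 + 38\right) + 65 = \left(-4\right) 28 + 65 = -112 + 65 = -47$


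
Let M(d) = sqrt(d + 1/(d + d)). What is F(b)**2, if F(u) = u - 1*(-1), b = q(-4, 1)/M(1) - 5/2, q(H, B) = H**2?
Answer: 2075/12 - 16*sqrt(6) ≈ 133.72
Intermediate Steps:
M(d) = sqrt(d + 1/(2*d))
b = -5/2 + 16*sqrt(6)/3 (b = (-4)**2/((sqrt(2/1 + 4*1)/2)) - 5/2 = 16/((sqrt(2*1 + 4)/2)) - 5*1/2 = 16/((sqrt(2 + 4)/2)) - 5/2 = 16/((sqrt(6)/2)) - 5/2 = 16*(sqrt(6)/3) - 5/2 = 16*sqrt(6)/3 - 5/2 = -5/2 + 16*sqrt(6)/3 ≈ 10.564)
F(u) = 1 + u (F(u) = u + 1 = 1 + u)
F(b)**2 = (1 + (-5/2 + 16*sqrt(6)/3))**2 = (-3/2 + 16*sqrt(6)/3)**2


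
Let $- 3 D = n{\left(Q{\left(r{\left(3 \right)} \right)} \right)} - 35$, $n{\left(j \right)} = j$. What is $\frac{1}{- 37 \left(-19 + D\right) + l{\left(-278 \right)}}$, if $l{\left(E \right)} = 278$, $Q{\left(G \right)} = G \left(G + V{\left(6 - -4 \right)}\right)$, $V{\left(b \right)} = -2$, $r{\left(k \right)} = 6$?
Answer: $\frac{3}{2536} \approx 0.001183$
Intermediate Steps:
$Q{\left(G \right)} = G \left(-2 + G\right)$ ($Q{\left(G \right)} = G \left(G - 2\right) = G \left(-2 + G\right)$)
$D = \frac{11}{3}$ ($D = - \frac{6 \left(-2 + 6\right) - 35}{3} = - \frac{6 \cdot 4 - 35}{3} = - \frac{24 - 35}{3} = \left(- \frac{1}{3}\right) \left(-11\right) = \frac{11}{3} \approx 3.6667$)
$\frac{1}{- 37 \left(-19 + D\right) + l{\left(-278 \right)}} = \frac{1}{- 37 \left(-19 + \frac{11}{3}\right) + 278} = \frac{1}{\left(-37\right) \left(- \frac{46}{3}\right) + 278} = \frac{1}{\frac{1702}{3} + 278} = \frac{1}{\frac{2536}{3}} = \frac{3}{2536}$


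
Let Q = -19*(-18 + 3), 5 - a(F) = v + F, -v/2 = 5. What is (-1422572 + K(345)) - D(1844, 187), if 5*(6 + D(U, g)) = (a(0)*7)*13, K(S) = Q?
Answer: -1422554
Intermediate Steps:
v = -10 (v = -2*5 = -10)
a(F) = 15 - F (a(F) = 5 - (-10 + F) = 5 + (10 - F) = 15 - F)
Q = 285 (Q = -19*(-15) = 285)
K(S) = 285
D(U, g) = 267 (D(U, g) = -6 + (((15 - 1*0)*7)*13)/5 = -6 + (((15 + 0)*7)*13)/5 = -6 + ((15*7)*13)/5 = -6 + (105*13)/5 = -6 + (1/5)*1365 = -6 + 273 = 267)
(-1422572 + K(345)) - D(1844, 187) = (-1422572 + 285) - 1*267 = -1422287 - 267 = -1422554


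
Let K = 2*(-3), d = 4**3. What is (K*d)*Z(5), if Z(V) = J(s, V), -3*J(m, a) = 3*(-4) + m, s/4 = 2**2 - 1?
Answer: 0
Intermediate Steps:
s = 12 (s = 4*(2**2 - 1) = 4*(4 - 1) = 4*3 = 12)
J(m, a) = 4 - m/3 (J(m, a) = -(3*(-4) + m)/3 = -(-12 + m)/3 = 4 - m/3)
Z(V) = 0 (Z(V) = 4 - 1/3*12 = 4 - 4 = 0)
d = 64
K = -6
(K*d)*Z(5) = -6*64*0 = -384*0 = 0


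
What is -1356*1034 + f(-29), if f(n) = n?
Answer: -1402133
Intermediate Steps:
-1356*1034 + f(-29) = -1356*1034 - 29 = -1402104 - 29 = -1402133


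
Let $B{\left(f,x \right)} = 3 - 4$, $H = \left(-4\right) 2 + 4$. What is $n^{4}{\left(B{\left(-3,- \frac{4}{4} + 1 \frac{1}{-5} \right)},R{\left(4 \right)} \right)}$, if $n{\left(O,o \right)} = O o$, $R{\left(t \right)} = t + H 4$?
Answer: $20736$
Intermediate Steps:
$H = -4$ ($H = -8 + 4 = -4$)
$B{\left(f,x \right)} = -1$
$R{\left(t \right)} = -16 + t$ ($R{\left(t \right)} = t - 16 = -16 + t$)
$n^{4}{\left(B{\left(-3,- \frac{4}{4} + 1 \frac{1}{-5} \right)},R{\left(4 \right)} \right)} = \left(- (-16 + 4)\right)^{4} = \left(\left(-1\right) \left(-12\right)\right)^{4} = 12^{4} = 20736$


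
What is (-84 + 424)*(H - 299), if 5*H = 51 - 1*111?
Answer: -105740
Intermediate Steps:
H = -12 (H = (51 - 1*111)/5 = (51 - 111)/5 = (⅕)*(-60) = -12)
(-84 + 424)*(H - 299) = (-84 + 424)*(-12 - 299) = 340*(-311) = -105740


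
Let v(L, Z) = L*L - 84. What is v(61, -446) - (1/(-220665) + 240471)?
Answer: -52260974609/220665 ≈ -2.3683e+5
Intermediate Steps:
v(L, Z) = -84 + L**2 (v(L, Z) = L**2 - 84 = -84 + L**2)
v(61, -446) - (1/(-220665) + 240471) = (-84 + 61**2) - (1/(-220665) + 240471) = (-84 + 3721) - (-1/220665 + 240471) = 3637 - 1*53063533214/220665 = 3637 - 53063533214/220665 = -52260974609/220665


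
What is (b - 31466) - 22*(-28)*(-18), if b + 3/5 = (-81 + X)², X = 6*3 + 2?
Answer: -194168/5 ≈ -38834.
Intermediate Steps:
X = 20 (X = 18 + 2 = 20)
b = 18602/5 (b = -⅗ + (-81 + 20)² = -⅗ + (-61)² = -⅗ + 3721 = 18602/5 ≈ 3720.4)
(b - 31466) - 22*(-28)*(-18) = (18602/5 - 31466) - 22*(-28)*(-18) = -138728/5 + 616*(-18) = -138728/5 - 11088 = -194168/5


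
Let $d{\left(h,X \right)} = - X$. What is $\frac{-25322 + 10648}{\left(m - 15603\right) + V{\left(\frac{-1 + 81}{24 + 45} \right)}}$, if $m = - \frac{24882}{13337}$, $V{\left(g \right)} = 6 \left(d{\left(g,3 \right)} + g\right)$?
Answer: $\frac{4501264174}{4790195737} \approx 0.93968$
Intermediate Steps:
$V{\left(g \right)} = -18 + 6 g$ ($V{\left(g \right)} = 6 \left(\left(-1\right) 3 + g\right) = 6 \left(-3 + g\right) = -18 + 6 g$)
$m = - \frac{24882}{13337}$ ($m = \left(-24882\right) \frac{1}{13337} = - \frac{24882}{13337} \approx -1.8656$)
$\frac{-25322 + 10648}{\left(m - 15603\right) + V{\left(\frac{-1 + 81}{24 + 45} \right)}} = \frac{-25322 + 10648}{\left(- \frac{24882}{13337} - 15603\right) - \left(18 - 6 \frac{-1 + 81}{24 + 45}\right)} = - \frac{14674}{- \frac{208122093}{13337} - \left(18 - 6 \cdot \frac{80}{69}\right)} = - \frac{14674}{- \frac{208122093}{13337} - \left(18 - 6 \cdot 80 \cdot \frac{1}{69}\right)} = - \frac{14674}{- \frac{208122093}{13337} + \left(-18 + 6 \cdot \frac{80}{69}\right)} = - \frac{14674}{- \frac{208122093}{13337} + \left(-18 + \frac{160}{23}\right)} = - \frac{14674}{- \frac{208122093}{13337} - \frac{254}{23}} = - \frac{14674}{- \frac{4790195737}{306751}} = \left(-14674\right) \left(- \frac{306751}{4790195737}\right) = \frac{4501264174}{4790195737}$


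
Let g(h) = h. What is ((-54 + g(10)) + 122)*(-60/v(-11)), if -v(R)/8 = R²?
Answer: 585/121 ≈ 4.8347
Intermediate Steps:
v(R) = -8*R²
((-54 + g(10)) + 122)*(-60/v(-11)) = ((-54 + 10) + 122)*(-60/((-8*(-11)²))) = (-44 + 122)*(-60/((-8*121))) = 78*(-60/(-968)) = 78*(-60*(-1/968)) = 78*(15/242) = 585/121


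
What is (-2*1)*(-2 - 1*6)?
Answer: 16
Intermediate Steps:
(-2*1)*(-2 - 1*6) = -2*(-2 - 6) = -2*(-8) = 16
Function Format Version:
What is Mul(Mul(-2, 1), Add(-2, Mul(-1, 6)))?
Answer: 16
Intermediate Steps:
Mul(Mul(-2, 1), Add(-2, Mul(-1, 6))) = Mul(-2, Add(-2, -6)) = Mul(-2, -8) = 16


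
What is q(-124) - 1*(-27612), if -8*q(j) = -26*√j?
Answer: 27612 + 13*I*√31/2 ≈ 27612.0 + 36.19*I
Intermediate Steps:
q(j) = 13*√j/4 (q(j) = -(-13)*√j/4 = 13*√j/4)
q(-124) - 1*(-27612) = 13*√(-124)/4 - 1*(-27612) = 13*(2*I*√31)/4 + 27612 = 13*I*√31/2 + 27612 = 27612 + 13*I*√31/2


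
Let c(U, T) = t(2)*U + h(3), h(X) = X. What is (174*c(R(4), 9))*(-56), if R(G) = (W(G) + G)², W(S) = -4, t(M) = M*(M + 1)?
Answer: -29232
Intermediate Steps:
t(M) = M*(1 + M)
R(G) = (-4 + G)²
c(U, T) = 3 + 6*U (c(U, T) = (2*(1 + 2))*U + 3 = (2*3)*U + 3 = 6*U + 3 = 3 + 6*U)
(174*c(R(4), 9))*(-56) = (174*(3 + 6*(-4 + 4)²))*(-56) = (174*(3 + 6*0²))*(-56) = (174*(3 + 6*0))*(-56) = (174*(3 + 0))*(-56) = (174*3)*(-56) = 522*(-56) = -29232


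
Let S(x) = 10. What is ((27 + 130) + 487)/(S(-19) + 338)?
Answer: 161/87 ≈ 1.8506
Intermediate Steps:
((27 + 130) + 487)/(S(-19) + 338) = ((27 + 130) + 487)/(10 + 338) = (157 + 487)/348 = 644*(1/348) = 161/87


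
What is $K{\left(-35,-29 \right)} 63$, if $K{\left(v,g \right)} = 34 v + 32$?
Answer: $-72954$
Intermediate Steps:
$K{\left(v,g \right)} = 32 + 34 v$
$K{\left(-35,-29 \right)} 63 = \left(32 + 34 \left(-35\right)\right) 63 = \left(32 - 1190\right) 63 = \left(-1158\right) 63 = -72954$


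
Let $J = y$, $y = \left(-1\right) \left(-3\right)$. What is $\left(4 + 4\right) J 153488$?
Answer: $3683712$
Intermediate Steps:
$y = 3$
$J = 3$
$\left(4 + 4\right) J 153488 = \left(4 + 4\right) 3 \cdot 153488 = 8 \cdot 3 \cdot 153488 = 24 \cdot 153488 = 3683712$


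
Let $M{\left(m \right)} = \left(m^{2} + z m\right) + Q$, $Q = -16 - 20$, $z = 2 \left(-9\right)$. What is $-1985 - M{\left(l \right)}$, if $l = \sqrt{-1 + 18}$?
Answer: $-1966 + 18 \sqrt{17} \approx -1891.8$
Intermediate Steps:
$z = -18$
$Q = -36$
$l = \sqrt{17} \approx 4.1231$
$M{\left(m \right)} = -36 + m^{2} - 18 m$ ($M{\left(m \right)} = \left(m^{2} - 18 m\right) - 36 = -36 + m^{2} - 18 m$)
$-1985 - M{\left(l \right)} = -1985 - \left(-36 + \left(\sqrt{17}\right)^{2} - 18 \sqrt{17}\right) = -1985 - \left(-36 + 17 - 18 \sqrt{17}\right) = -1985 - \left(-19 - 18 \sqrt{17}\right) = -1985 + \left(19 + 18 \sqrt{17}\right) = -1966 + 18 \sqrt{17}$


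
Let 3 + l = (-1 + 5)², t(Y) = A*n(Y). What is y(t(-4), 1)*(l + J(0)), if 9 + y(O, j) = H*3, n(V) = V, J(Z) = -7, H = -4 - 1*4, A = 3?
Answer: -198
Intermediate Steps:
H = -8 (H = -4 - 4 = -8)
t(Y) = 3*Y
y(O, j) = -33 (y(O, j) = -9 - 8*3 = -9 - 24 = -33)
l = 13 (l = -3 + (-1 + 5)² = -3 + 4² = -3 + 16 = 13)
y(t(-4), 1)*(l + J(0)) = -33*(13 - 7) = -33*6 = -198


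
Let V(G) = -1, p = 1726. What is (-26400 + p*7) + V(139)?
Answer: -14319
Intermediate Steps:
(-26400 + p*7) + V(139) = (-26400 + 1726*7) - 1 = (-26400 + 12082) - 1 = -14318 - 1 = -14319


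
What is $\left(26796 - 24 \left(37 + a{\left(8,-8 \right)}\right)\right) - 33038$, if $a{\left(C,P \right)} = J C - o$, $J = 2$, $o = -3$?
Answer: $-7586$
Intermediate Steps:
$a{\left(C,P \right)} = 3 + 2 C$ ($a{\left(C,P \right)} = 2 C - -3 = 2 C + 3 = 3 + 2 C$)
$\left(26796 - 24 \left(37 + a{\left(8,-8 \right)}\right)\right) - 33038 = \left(26796 - 24 \left(37 + \left(3 + 2 \cdot 8\right)\right)\right) - 33038 = \left(26796 - 24 \left(37 + \left(3 + 16\right)\right)\right) - 33038 = \left(26796 - 24 \left(37 + 19\right)\right) - 33038 = \left(26796 - 1344\right) - 33038 = 25452 - 33038 = -7586$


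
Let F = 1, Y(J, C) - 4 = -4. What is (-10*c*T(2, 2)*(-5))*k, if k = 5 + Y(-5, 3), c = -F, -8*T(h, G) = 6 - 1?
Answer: 625/4 ≈ 156.25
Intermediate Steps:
Y(J, C) = 0 (Y(J, C) = 4 - 4 = 0)
T(h, G) = -5/8 (T(h, G) = -(6 - 1)/8 = -1/8*5 = -5/8)
c = -1 (c = -1*1 = -1)
k = 5 (k = 5 + 0 = 5)
(-10*c*T(2, 2)*(-5))*k = -10*(-1*(-5/8))*(-5)*5 = -25*(-5)/4*5 = -10*(-25/8)*5 = (125/4)*5 = 625/4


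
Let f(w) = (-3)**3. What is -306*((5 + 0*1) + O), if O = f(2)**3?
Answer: 6021468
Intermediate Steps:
f(w) = -27
O = -19683 (O = (-27)**3 = -19683)
-306*((5 + 0*1) + O) = -306*((5 + 0*1) - 19683) = -306*((5 + 0) - 19683) = -306*(5 - 19683) = -306*(-19678) = 6021468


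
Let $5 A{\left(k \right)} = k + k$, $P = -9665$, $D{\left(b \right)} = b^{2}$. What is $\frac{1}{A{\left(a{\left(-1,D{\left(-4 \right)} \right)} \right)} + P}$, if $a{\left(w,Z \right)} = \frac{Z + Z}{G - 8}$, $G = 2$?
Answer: $- \frac{15}{145007} \approx -0.00010344$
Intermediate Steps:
$a{\left(w,Z \right)} = - \frac{Z}{3}$ ($a{\left(w,Z \right)} = \frac{Z + Z}{2 - 8} = \frac{2 Z}{-6} = 2 Z \left(- \frac{1}{6}\right) = - \frac{Z}{3}$)
$A{\left(k \right)} = \frac{2 k}{5}$ ($A{\left(k \right)} = \frac{k + k}{5} = \frac{2 k}{5}$)
$\frac{1}{A{\left(a{\left(-1,D{\left(-4 \right)} \right)} \right)} + P} = \frac{1}{\frac{2 \left(- \frac{\left(-4\right)^{2}}{3}\right)}{5} - 9665} = \frac{1}{\frac{2 \left(\left(- \frac{1}{3}\right) 16\right)}{5} - 9665} = \frac{1}{\frac{2}{5} \left(- \frac{16}{3}\right) - 9665} = \frac{1}{- \frac{32}{15} - 9665} = \frac{1}{- \frac{145007}{15}} = - \frac{15}{145007}$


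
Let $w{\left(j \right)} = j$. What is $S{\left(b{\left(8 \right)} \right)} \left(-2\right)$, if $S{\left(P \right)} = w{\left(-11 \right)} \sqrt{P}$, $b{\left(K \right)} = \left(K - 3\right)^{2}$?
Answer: $110$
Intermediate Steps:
$b{\left(K \right)} = \left(-3 + K\right)^{2}$
$S{\left(P \right)} = - 11 \sqrt{P}$
$S{\left(b{\left(8 \right)} \right)} \left(-2\right) = - 11 \sqrt{\left(-3 + 8\right)^{2}} \left(-2\right) = - 11 \sqrt{5^{2}} \left(-2\right) = - 11 \sqrt{25} \left(-2\right) = \left(-11\right) 5 \left(-2\right) = \left(-55\right) \left(-2\right) = 110$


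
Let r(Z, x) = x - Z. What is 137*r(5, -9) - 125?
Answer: -2043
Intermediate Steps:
137*r(5, -9) - 125 = 137*(-9 - 1*5) - 125 = 137*(-9 - 5) - 125 = 137*(-14) - 125 = -1918 - 125 = -2043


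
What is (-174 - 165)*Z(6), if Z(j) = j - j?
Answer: 0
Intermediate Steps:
Z(j) = 0
(-174 - 165)*Z(6) = (-174 - 165)*0 = -339*0 = 0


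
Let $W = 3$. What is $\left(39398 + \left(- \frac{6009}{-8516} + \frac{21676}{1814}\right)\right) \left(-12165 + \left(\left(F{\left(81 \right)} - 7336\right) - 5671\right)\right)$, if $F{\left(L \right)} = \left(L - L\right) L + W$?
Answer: $- \frac{7661654298432643}{7724012} \approx -9.9193 \cdot 10^{8}$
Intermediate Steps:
$F{\left(L \right)} = 3$ ($F{\left(L \right)} = \left(L - L\right) L + 3 = 0 L + 3 = 0 + 3 = 3$)
$\left(39398 + \left(- \frac{6009}{-8516} + \frac{21676}{1814}\right)\right) \left(-12165 + \left(\left(F{\left(81 \right)} - 7336\right) - 5671\right)\right) = \left(39398 + \left(- \frac{6009}{-8516} + \frac{21676}{1814}\right)\right) \left(-12165 + \left(\left(3 - 7336\right) - 5671\right)\right) = \left(39398 + \left(\left(-6009\right) \left(- \frac{1}{8516}\right) + 21676 \cdot \frac{1}{1814}\right)\right) \left(-12165 - 13004\right) = \left(39398 + \left(\frac{6009}{8516} + \frac{10838}{907}\right)\right) \left(-12165 - 13004\right) = \left(39398 + \frac{97746571}{7724012}\right) \left(-25169\right) = \frac{304408371347}{7724012} \left(-25169\right) = - \frac{7661654298432643}{7724012}$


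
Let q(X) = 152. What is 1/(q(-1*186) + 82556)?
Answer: 1/82708 ≈ 1.2091e-5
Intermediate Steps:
1/(q(-1*186) + 82556) = 1/(152 + 82556) = 1/82708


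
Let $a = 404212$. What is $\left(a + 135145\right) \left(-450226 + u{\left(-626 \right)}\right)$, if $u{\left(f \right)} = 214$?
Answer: $-242717122284$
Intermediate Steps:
$\left(a + 135145\right) \left(-450226 + u{\left(-626 \right)}\right) = \left(404212 + 135145\right) \left(-450226 + 214\right) = 539357 \left(-450012\right) = -242717122284$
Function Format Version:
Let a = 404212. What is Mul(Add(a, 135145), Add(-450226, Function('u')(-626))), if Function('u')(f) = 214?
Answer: -242717122284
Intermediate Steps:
Mul(Add(a, 135145), Add(-450226, Function('u')(-626))) = Mul(Add(404212, 135145), Add(-450226, 214)) = Mul(539357, -450012) = -242717122284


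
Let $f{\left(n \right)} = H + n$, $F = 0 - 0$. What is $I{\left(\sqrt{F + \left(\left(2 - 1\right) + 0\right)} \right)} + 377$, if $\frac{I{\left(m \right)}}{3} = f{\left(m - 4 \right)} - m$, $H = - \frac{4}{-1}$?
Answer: $377$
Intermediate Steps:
$H = 4$ ($H = \left(-4\right) \left(-1\right) = 4$)
$F = 0$ ($F = 0 + 0 = 0$)
$f{\left(n \right)} = 4 + n$
$I{\left(m \right)} = 0$ ($I{\left(m \right)} = 3 \left(\left(4 + \left(m - 4\right)\right) - m\right) = 3 \left(\left(4 + \left(-4 + m\right)\right) - m\right) = 3 \left(m - m\right) = 3 \cdot 0 = 0$)
$I{\left(\sqrt{F + \left(\left(2 - 1\right) + 0\right)} \right)} + 377 = 0 + 377 = 377$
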